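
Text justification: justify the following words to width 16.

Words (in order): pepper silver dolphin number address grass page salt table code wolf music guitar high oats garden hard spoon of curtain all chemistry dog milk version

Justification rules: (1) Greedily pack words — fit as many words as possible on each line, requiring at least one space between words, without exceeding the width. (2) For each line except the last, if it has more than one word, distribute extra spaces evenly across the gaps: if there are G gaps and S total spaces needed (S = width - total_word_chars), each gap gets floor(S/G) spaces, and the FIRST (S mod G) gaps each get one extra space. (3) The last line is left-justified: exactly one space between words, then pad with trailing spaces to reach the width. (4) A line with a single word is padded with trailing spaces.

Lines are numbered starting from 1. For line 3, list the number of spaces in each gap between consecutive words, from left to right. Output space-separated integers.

Answer: 4

Derivation:
Line 1: ['pepper', 'silver'] (min_width=13, slack=3)
Line 2: ['dolphin', 'number'] (min_width=14, slack=2)
Line 3: ['address', 'grass'] (min_width=13, slack=3)
Line 4: ['page', 'salt', 'table'] (min_width=15, slack=1)
Line 5: ['code', 'wolf', 'music'] (min_width=15, slack=1)
Line 6: ['guitar', 'high', 'oats'] (min_width=16, slack=0)
Line 7: ['garden', 'hard'] (min_width=11, slack=5)
Line 8: ['spoon', 'of', 'curtain'] (min_width=16, slack=0)
Line 9: ['all', 'chemistry'] (min_width=13, slack=3)
Line 10: ['dog', 'milk', 'version'] (min_width=16, slack=0)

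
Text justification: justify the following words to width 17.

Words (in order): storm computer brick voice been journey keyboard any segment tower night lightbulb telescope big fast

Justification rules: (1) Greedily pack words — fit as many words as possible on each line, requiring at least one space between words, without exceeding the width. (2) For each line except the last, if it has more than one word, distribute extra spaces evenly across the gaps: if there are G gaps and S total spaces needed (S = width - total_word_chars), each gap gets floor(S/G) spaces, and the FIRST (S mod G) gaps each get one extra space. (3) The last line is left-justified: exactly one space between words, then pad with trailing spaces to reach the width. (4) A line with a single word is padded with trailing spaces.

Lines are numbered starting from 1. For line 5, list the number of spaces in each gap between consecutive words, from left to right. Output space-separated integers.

Answer: 3

Derivation:
Line 1: ['storm', 'computer'] (min_width=14, slack=3)
Line 2: ['brick', 'voice', 'been'] (min_width=16, slack=1)
Line 3: ['journey', 'keyboard'] (min_width=16, slack=1)
Line 4: ['any', 'segment', 'tower'] (min_width=17, slack=0)
Line 5: ['night', 'lightbulb'] (min_width=15, slack=2)
Line 6: ['telescope', 'big'] (min_width=13, slack=4)
Line 7: ['fast'] (min_width=4, slack=13)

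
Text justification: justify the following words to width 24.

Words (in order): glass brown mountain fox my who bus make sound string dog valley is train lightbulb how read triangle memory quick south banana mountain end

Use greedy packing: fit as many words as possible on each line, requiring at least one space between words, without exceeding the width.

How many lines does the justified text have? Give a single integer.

Answer: 7

Derivation:
Line 1: ['glass', 'brown', 'mountain', 'fox'] (min_width=24, slack=0)
Line 2: ['my', 'who', 'bus', 'make', 'sound'] (min_width=21, slack=3)
Line 3: ['string', 'dog', 'valley', 'is'] (min_width=20, slack=4)
Line 4: ['train', 'lightbulb', 'how', 'read'] (min_width=24, slack=0)
Line 5: ['triangle', 'memory', 'quick'] (min_width=21, slack=3)
Line 6: ['south', 'banana', 'mountain'] (min_width=21, slack=3)
Line 7: ['end'] (min_width=3, slack=21)
Total lines: 7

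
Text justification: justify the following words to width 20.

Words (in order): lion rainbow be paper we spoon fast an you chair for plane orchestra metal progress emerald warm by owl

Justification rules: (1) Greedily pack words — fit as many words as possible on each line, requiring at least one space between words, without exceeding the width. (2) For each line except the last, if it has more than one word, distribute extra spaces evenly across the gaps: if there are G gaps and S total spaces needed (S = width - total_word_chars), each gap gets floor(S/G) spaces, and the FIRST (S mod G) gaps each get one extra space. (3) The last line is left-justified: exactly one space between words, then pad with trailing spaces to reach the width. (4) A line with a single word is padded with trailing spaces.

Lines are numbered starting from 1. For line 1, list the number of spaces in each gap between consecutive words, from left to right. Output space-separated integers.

Line 1: ['lion', 'rainbow', 'be'] (min_width=15, slack=5)
Line 2: ['paper', 'we', 'spoon', 'fast'] (min_width=19, slack=1)
Line 3: ['an', 'you', 'chair', 'for'] (min_width=16, slack=4)
Line 4: ['plane', 'orchestra'] (min_width=15, slack=5)
Line 5: ['metal', 'progress'] (min_width=14, slack=6)
Line 6: ['emerald', 'warm', 'by', 'owl'] (min_width=19, slack=1)

Answer: 4 3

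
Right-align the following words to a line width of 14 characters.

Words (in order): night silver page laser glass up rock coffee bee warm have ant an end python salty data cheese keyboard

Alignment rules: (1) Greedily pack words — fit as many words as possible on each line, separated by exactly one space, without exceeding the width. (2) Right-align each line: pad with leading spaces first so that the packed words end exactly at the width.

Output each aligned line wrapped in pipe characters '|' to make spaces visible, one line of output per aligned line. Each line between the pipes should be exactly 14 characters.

Answer: |  night silver|
|    page laser|
| glass up rock|
|    coffee bee|
| warm have ant|
| an end python|
|    salty data|
|        cheese|
|      keyboard|

Derivation:
Line 1: ['night', 'silver'] (min_width=12, slack=2)
Line 2: ['page', 'laser'] (min_width=10, slack=4)
Line 3: ['glass', 'up', 'rock'] (min_width=13, slack=1)
Line 4: ['coffee', 'bee'] (min_width=10, slack=4)
Line 5: ['warm', 'have', 'ant'] (min_width=13, slack=1)
Line 6: ['an', 'end', 'python'] (min_width=13, slack=1)
Line 7: ['salty', 'data'] (min_width=10, slack=4)
Line 8: ['cheese'] (min_width=6, slack=8)
Line 9: ['keyboard'] (min_width=8, slack=6)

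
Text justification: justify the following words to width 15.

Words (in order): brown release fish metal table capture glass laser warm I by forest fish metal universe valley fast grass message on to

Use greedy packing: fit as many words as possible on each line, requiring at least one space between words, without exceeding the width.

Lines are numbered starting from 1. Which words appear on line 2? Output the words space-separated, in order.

Line 1: ['brown', 'release'] (min_width=13, slack=2)
Line 2: ['fish', 'metal'] (min_width=10, slack=5)
Line 3: ['table', 'capture'] (min_width=13, slack=2)
Line 4: ['glass', 'laser'] (min_width=11, slack=4)
Line 5: ['warm', 'I', 'by'] (min_width=9, slack=6)
Line 6: ['forest', 'fish'] (min_width=11, slack=4)
Line 7: ['metal', 'universe'] (min_width=14, slack=1)
Line 8: ['valley', 'fast'] (min_width=11, slack=4)
Line 9: ['grass', 'message'] (min_width=13, slack=2)
Line 10: ['on', 'to'] (min_width=5, slack=10)

Answer: fish metal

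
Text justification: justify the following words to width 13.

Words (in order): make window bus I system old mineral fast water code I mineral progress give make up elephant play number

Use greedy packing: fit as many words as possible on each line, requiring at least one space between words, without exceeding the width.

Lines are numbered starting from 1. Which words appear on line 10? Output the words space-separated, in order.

Line 1: ['make', 'window'] (min_width=11, slack=2)
Line 2: ['bus', 'I', 'system'] (min_width=12, slack=1)
Line 3: ['old', 'mineral'] (min_width=11, slack=2)
Line 4: ['fast', 'water'] (min_width=10, slack=3)
Line 5: ['code', 'I'] (min_width=6, slack=7)
Line 6: ['mineral'] (min_width=7, slack=6)
Line 7: ['progress', 'give'] (min_width=13, slack=0)
Line 8: ['make', 'up'] (min_width=7, slack=6)
Line 9: ['elephant', 'play'] (min_width=13, slack=0)
Line 10: ['number'] (min_width=6, slack=7)

Answer: number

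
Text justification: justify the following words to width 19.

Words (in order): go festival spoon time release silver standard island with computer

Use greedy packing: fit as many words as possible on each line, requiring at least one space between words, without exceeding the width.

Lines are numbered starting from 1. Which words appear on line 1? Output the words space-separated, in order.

Line 1: ['go', 'festival', 'spoon'] (min_width=17, slack=2)
Line 2: ['time', 'release', 'silver'] (min_width=19, slack=0)
Line 3: ['standard', 'island'] (min_width=15, slack=4)
Line 4: ['with', 'computer'] (min_width=13, slack=6)

Answer: go festival spoon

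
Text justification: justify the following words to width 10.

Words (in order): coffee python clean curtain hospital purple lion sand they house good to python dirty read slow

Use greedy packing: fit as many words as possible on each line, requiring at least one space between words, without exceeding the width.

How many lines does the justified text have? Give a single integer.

Line 1: ['coffee'] (min_width=6, slack=4)
Line 2: ['python'] (min_width=6, slack=4)
Line 3: ['clean'] (min_width=5, slack=5)
Line 4: ['curtain'] (min_width=7, slack=3)
Line 5: ['hospital'] (min_width=8, slack=2)
Line 6: ['purple'] (min_width=6, slack=4)
Line 7: ['lion', 'sand'] (min_width=9, slack=1)
Line 8: ['they', 'house'] (min_width=10, slack=0)
Line 9: ['good', 'to'] (min_width=7, slack=3)
Line 10: ['python'] (min_width=6, slack=4)
Line 11: ['dirty', 'read'] (min_width=10, slack=0)
Line 12: ['slow'] (min_width=4, slack=6)
Total lines: 12

Answer: 12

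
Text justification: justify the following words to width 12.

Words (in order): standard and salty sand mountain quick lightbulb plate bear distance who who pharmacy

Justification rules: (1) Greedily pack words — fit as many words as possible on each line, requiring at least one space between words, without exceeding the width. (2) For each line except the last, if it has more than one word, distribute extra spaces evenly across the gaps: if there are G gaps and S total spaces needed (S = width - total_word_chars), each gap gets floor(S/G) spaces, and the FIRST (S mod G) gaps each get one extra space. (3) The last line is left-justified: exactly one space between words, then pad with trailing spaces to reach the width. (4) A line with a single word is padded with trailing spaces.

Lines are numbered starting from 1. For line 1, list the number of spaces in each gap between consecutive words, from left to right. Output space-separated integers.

Line 1: ['standard', 'and'] (min_width=12, slack=0)
Line 2: ['salty', 'sand'] (min_width=10, slack=2)
Line 3: ['mountain'] (min_width=8, slack=4)
Line 4: ['quick'] (min_width=5, slack=7)
Line 5: ['lightbulb'] (min_width=9, slack=3)
Line 6: ['plate', 'bear'] (min_width=10, slack=2)
Line 7: ['distance', 'who'] (min_width=12, slack=0)
Line 8: ['who', 'pharmacy'] (min_width=12, slack=0)

Answer: 1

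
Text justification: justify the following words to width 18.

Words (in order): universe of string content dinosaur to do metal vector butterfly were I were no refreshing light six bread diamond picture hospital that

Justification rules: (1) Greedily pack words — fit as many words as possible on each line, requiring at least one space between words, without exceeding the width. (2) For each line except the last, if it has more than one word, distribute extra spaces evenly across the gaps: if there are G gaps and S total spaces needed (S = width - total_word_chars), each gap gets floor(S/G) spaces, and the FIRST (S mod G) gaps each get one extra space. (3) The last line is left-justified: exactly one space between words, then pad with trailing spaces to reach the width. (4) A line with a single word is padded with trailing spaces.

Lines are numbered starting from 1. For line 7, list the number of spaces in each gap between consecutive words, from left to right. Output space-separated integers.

Line 1: ['universe', 'of', 'string'] (min_width=18, slack=0)
Line 2: ['content', 'dinosaur'] (min_width=16, slack=2)
Line 3: ['to', 'do', 'metal', 'vector'] (min_width=18, slack=0)
Line 4: ['butterfly', 'were', 'I'] (min_width=16, slack=2)
Line 5: ['were', 'no', 'refreshing'] (min_width=18, slack=0)
Line 6: ['light', 'six', 'bread'] (min_width=15, slack=3)
Line 7: ['diamond', 'picture'] (min_width=15, slack=3)
Line 8: ['hospital', 'that'] (min_width=13, slack=5)

Answer: 4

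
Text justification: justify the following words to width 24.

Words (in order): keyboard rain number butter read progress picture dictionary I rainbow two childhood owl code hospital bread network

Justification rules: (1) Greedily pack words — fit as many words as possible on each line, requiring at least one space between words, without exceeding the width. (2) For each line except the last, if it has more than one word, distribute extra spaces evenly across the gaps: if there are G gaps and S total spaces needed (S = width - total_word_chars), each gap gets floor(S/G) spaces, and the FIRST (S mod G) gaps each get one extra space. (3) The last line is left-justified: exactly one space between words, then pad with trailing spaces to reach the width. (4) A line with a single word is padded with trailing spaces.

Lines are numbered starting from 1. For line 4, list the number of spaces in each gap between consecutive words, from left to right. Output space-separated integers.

Answer: 3 2

Derivation:
Line 1: ['keyboard', 'rain', 'number'] (min_width=20, slack=4)
Line 2: ['butter', 'read', 'progress'] (min_width=20, slack=4)
Line 3: ['picture', 'dictionary', 'I'] (min_width=20, slack=4)
Line 4: ['rainbow', 'two', 'childhood'] (min_width=21, slack=3)
Line 5: ['owl', 'code', 'hospital', 'bread'] (min_width=23, slack=1)
Line 6: ['network'] (min_width=7, slack=17)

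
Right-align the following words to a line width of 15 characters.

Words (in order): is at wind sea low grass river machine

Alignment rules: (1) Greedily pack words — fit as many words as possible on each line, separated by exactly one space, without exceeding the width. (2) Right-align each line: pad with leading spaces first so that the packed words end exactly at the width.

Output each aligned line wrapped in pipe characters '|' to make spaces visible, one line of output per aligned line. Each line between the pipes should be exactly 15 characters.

Line 1: ['is', 'at', 'wind', 'sea'] (min_width=14, slack=1)
Line 2: ['low', 'grass', 'river'] (min_width=15, slack=0)
Line 3: ['machine'] (min_width=7, slack=8)

Answer: | is at wind sea|
|low grass river|
|        machine|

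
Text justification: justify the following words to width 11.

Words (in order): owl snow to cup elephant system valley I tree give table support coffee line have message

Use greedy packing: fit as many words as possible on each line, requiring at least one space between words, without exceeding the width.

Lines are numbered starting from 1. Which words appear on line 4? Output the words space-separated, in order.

Answer: system

Derivation:
Line 1: ['owl', 'snow', 'to'] (min_width=11, slack=0)
Line 2: ['cup'] (min_width=3, slack=8)
Line 3: ['elephant'] (min_width=8, slack=3)
Line 4: ['system'] (min_width=6, slack=5)
Line 5: ['valley', 'I'] (min_width=8, slack=3)
Line 6: ['tree', 'give'] (min_width=9, slack=2)
Line 7: ['table'] (min_width=5, slack=6)
Line 8: ['support'] (min_width=7, slack=4)
Line 9: ['coffee', 'line'] (min_width=11, slack=0)
Line 10: ['have'] (min_width=4, slack=7)
Line 11: ['message'] (min_width=7, slack=4)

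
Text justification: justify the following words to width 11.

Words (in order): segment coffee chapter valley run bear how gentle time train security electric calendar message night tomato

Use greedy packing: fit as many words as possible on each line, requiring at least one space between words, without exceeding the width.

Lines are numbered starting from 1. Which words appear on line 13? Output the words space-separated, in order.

Line 1: ['segment'] (min_width=7, slack=4)
Line 2: ['coffee'] (min_width=6, slack=5)
Line 3: ['chapter'] (min_width=7, slack=4)
Line 4: ['valley', 'run'] (min_width=10, slack=1)
Line 5: ['bear', 'how'] (min_width=8, slack=3)
Line 6: ['gentle', 'time'] (min_width=11, slack=0)
Line 7: ['train'] (min_width=5, slack=6)
Line 8: ['security'] (min_width=8, slack=3)
Line 9: ['electric'] (min_width=8, slack=3)
Line 10: ['calendar'] (min_width=8, slack=3)
Line 11: ['message'] (min_width=7, slack=4)
Line 12: ['night'] (min_width=5, slack=6)
Line 13: ['tomato'] (min_width=6, slack=5)

Answer: tomato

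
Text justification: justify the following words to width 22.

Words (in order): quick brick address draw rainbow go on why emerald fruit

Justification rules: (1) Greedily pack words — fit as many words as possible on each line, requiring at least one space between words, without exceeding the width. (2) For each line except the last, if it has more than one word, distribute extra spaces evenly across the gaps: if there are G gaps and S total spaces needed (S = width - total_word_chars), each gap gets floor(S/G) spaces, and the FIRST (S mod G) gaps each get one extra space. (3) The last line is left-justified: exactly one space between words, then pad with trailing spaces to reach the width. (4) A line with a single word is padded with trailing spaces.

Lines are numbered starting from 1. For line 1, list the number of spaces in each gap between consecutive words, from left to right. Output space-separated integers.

Answer: 3 2

Derivation:
Line 1: ['quick', 'brick', 'address'] (min_width=19, slack=3)
Line 2: ['draw', 'rainbow', 'go', 'on', 'why'] (min_width=22, slack=0)
Line 3: ['emerald', 'fruit'] (min_width=13, slack=9)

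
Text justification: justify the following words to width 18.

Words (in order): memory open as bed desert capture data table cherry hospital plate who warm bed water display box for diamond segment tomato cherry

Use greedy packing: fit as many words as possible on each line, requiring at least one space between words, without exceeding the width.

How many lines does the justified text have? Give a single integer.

Answer: 8

Derivation:
Line 1: ['memory', 'open', 'as', 'bed'] (min_width=18, slack=0)
Line 2: ['desert', 'capture'] (min_width=14, slack=4)
Line 3: ['data', 'table', 'cherry'] (min_width=17, slack=1)
Line 4: ['hospital', 'plate', 'who'] (min_width=18, slack=0)
Line 5: ['warm', 'bed', 'water'] (min_width=14, slack=4)
Line 6: ['display', 'box', 'for'] (min_width=15, slack=3)
Line 7: ['diamond', 'segment'] (min_width=15, slack=3)
Line 8: ['tomato', 'cherry'] (min_width=13, slack=5)
Total lines: 8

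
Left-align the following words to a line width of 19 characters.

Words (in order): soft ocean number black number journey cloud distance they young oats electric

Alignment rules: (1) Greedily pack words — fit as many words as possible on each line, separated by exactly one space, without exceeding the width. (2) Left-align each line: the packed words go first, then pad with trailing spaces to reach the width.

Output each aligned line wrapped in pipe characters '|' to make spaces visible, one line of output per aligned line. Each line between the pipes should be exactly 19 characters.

Line 1: ['soft', 'ocean', 'number'] (min_width=17, slack=2)
Line 2: ['black', 'number'] (min_width=12, slack=7)
Line 3: ['journey', 'cloud'] (min_width=13, slack=6)
Line 4: ['distance', 'they', 'young'] (min_width=19, slack=0)
Line 5: ['oats', 'electric'] (min_width=13, slack=6)

Answer: |soft ocean number  |
|black number       |
|journey cloud      |
|distance they young|
|oats electric      |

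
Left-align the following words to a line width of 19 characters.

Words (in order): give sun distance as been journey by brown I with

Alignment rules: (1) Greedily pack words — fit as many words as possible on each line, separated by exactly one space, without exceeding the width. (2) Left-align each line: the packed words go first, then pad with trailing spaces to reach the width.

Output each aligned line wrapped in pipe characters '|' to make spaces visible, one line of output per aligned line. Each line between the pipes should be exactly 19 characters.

Answer: |give sun distance  |
|as been journey by |
|brown I with       |

Derivation:
Line 1: ['give', 'sun', 'distance'] (min_width=17, slack=2)
Line 2: ['as', 'been', 'journey', 'by'] (min_width=18, slack=1)
Line 3: ['brown', 'I', 'with'] (min_width=12, slack=7)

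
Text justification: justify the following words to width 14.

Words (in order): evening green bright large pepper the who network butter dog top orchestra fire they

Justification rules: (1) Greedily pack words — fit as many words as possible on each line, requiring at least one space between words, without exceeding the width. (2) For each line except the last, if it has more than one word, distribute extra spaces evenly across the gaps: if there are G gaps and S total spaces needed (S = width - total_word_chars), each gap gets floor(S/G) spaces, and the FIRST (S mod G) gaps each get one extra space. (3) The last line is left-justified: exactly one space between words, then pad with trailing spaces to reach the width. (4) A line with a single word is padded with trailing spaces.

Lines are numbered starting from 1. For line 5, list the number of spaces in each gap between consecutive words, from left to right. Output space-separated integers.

Answer: 8

Derivation:
Line 1: ['evening', 'green'] (min_width=13, slack=1)
Line 2: ['bright', 'large'] (min_width=12, slack=2)
Line 3: ['pepper', 'the', 'who'] (min_width=14, slack=0)
Line 4: ['network', 'butter'] (min_width=14, slack=0)
Line 5: ['dog', 'top'] (min_width=7, slack=7)
Line 6: ['orchestra', 'fire'] (min_width=14, slack=0)
Line 7: ['they'] (min_width=4, slack=10)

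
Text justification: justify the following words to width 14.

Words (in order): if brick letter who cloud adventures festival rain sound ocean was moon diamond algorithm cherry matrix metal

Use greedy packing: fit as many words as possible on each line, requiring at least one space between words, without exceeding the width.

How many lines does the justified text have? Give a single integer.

Line 1: ['if', 'brick'] (min_width=8, slack=6)
Line 2: ['letter', 'who'] (min_width=10, slack=4)
Line 3: ['cloud'] (min_width=5, slack=9)
Line 4: ['adventures'] (min_width=10, slack=4)
Line 5: ['festival', 'rain'] (min_width=13, slack=1)
Line 6: ['sound', 'ocean'] (min_width=11, slack=3)
Line 7: ['was', 'moon'] (min_width=8, slack=6)
Line 8: ['diamond'] (min_width=7, slack=7)
Line 9: ['algorithm'] (min_width=9, slack=5)
Line 10: ['cherry', 'matrix'] (min_width=13, slack=1)
Line 11: ['metal'] (min_width=5, slack=9)
Total lines: 11

Answer: 11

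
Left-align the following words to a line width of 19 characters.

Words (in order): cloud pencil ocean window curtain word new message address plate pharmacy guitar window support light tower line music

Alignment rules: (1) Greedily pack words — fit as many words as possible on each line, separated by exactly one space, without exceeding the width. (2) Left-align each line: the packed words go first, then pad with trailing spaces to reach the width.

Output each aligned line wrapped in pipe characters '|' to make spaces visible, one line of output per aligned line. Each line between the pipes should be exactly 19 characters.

Line 1: ['cloud', 'pencil', 'ocean'] (min_width=18, slack=1)
Line 2: ['window', 'curtain', 'word'] (min_width=19, slack=0)
Line 3: ['new', 'message', 'address'] (min_width=19, slack=0)
Line 4: ['plate', 'pharmacy'] (min_width=14, slack=5)
Line 5: ['guitar', 'window'] (min_width=13, slack=6)
Line 6: ['support', 'light', 'tower'] (min_width=19, slack=0)
Line 7: ['line', 'music'] (min_width=10, slack=9)

Answer: |cloud pencil ocean |
|window curtain word|
|new message address|
|plate pharmacy     |
|guitar window      |
|support light tower|
|line music         |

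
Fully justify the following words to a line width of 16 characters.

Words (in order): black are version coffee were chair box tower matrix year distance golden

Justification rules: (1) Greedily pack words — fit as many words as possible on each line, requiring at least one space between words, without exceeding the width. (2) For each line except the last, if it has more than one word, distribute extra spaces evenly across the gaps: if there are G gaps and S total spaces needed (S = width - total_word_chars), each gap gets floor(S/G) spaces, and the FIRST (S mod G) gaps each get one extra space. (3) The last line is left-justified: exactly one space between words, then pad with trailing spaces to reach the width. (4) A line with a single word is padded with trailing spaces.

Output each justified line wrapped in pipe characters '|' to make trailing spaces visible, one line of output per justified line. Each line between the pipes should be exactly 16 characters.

Line 1: ['black', 'are'] (min_width=9, slack=7)
Line 2: ['version', 'coffee'] (min_width=14, slack=2)
Line 3: ['were', 'chair', 'box'] (min_width=14, slack=2)
Line 4: ['tower', 'matrix'] (min_width=12, slack=4)
Line 5: ['year', 'distance'] (min_width=13, slack=3)
Line 6: ['golden'] (min_width=6, slack=10)

Answer: |black        are|
|version   coffee|
|were  chair  box|
|tower     matrix|
|year    distance|
|golden          |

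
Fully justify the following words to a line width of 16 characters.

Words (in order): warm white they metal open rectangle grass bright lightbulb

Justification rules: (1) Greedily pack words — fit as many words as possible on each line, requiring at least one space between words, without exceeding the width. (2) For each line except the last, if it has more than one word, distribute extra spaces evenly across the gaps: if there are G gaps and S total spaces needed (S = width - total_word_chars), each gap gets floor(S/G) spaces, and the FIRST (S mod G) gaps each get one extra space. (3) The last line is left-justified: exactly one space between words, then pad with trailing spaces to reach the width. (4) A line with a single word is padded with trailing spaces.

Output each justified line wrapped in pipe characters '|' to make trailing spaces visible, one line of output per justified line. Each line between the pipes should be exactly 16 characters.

Answer: |warm  white they|
|metal       open|
|rectangle  grass|
|bright lightbulb|

Derivation:
Line 1: ['warm', 'white', 'they'] (min_width=15, slack=1)
Line 2: ['metal', 'open'] (min_width=10, slack=6)
Line 3: ['rectangle', 'grass'] (min_width=15, slack=1)
Line 4: ['bright', 'lightbulb'] (min_width=16, slack=0)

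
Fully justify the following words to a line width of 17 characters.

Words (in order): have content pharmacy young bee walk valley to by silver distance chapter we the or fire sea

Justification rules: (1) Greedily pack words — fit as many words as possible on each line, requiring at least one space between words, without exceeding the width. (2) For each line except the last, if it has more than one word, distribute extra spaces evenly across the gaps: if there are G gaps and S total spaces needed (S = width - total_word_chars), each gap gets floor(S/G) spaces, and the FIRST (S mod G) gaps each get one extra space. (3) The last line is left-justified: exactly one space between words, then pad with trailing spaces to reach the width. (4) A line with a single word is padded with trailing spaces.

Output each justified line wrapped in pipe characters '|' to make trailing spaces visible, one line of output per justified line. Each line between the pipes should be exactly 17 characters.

Line 1: ['have', 'content'] (min_width=12, slack=5)
Line 2: ['pharmacy', 'young'] (min_width=14, slack=3)
Line 3: ['bee', 'walk', 'valley'] (min_width=15, slack=2)
Line 4: ['to', 'by', 'silver'] (min_width=12, slack=5)
Line 5: ['distance', 'chapter'] (min_width=16, slack=1)
Line 6: ['we', 'the', 'or', 'fire'] (min_width=14, slack=3)
Line 7: ['sea'] (min_width=3, slack=14)

Answer: |have      content|
|pharmacy    young|
|bee  walk  valley|
|to    by   silver|
|distance  chapter|
|we  the  or  fire|
|sea              |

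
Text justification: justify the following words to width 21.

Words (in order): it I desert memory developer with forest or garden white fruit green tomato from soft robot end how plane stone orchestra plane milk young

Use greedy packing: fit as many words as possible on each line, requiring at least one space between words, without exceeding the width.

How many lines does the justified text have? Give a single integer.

Answer: 7

Derivation:
Line 1: ['it', 'I', 'desert', 'memory'] (min_width=18, slack=3)
Line 2: ['developer', 'with', 'forest'] (min_width=21, slack=0)
Line 3: ['or', 'garden', 'white', 'fruit'] (min_width=21, slack=0)
Line 4: ['green', 'tomato', 'from'] (min_width=17, slack=4)
Line 5: ['soft', 'robot', 'end', 'how'] (min_width=18, slack=3)
Line 6: ['plane', 'stone', 'orchestra'] (min_width=21, slack=0)
Line 7: ['plane', 'milk', 'young'] (min_width=16, slack=5)
Total lines: 7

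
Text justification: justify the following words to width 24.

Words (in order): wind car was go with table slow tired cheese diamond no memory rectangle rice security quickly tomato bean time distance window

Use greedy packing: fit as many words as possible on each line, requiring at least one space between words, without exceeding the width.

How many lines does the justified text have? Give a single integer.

Line 1: ['wind', 'car', 'was', 'go', 'with'] (min_width=20, slack=4)
Line 2: ['table', 'slow', 'tired', 'cheese'] (min_width=23, slack=1)
Line 3: ['diamond', 'no', 'memory'] (min_width=17, slack=7)
Line 4: ['rectangle', 'rice', 'security'] (min_width=23, slack=1)
Line 5: ['quickly', 'tomato', 'bean', 'time'] (min_width=24, slack=0)
Line 6: ['distance', 'window'] (min_width=15, slack=9)
Total lines: 6

Answer: 6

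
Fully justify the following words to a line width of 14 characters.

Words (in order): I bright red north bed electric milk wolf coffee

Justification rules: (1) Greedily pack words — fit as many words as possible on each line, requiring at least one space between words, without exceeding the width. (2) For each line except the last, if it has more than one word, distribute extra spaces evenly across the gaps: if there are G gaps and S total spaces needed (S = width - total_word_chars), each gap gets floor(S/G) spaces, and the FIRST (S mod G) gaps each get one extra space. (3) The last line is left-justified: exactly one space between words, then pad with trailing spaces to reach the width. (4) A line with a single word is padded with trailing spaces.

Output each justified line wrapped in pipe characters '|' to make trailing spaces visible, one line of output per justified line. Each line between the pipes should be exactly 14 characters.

Answer: |I  bright  red|
|north      bed|
|electric  milk|
|wolf coffee   |

Derivation:
Line 1: ['I', 'bright', 'red'] (min_width=12, slack=2)
Line 2: ['north', 'bed'] (min_width=9, slack=5)
Line 3: ['electric', 'milk'] (min_width=13, slack=1)
Line 4: ['wolf', 'coffee'] (min_width=11, slack=3)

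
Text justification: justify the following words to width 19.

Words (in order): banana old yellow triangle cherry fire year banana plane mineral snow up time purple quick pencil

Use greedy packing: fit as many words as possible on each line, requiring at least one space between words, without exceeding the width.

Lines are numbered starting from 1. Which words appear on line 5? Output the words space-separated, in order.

Answer: up time purple

Derivation:
Line 1: ['banana', 'old', 'yellow'] (min_width=17, slack=2)
Line 2: ['triangle', 'cherry'] (min_width=15, slack=4)
Line 3: ['fire', 'year', 'banana'] (min_width=16, slack=3)
Line 4: ['plane', 'mineral', 'snow'] (min_width=18, slack=1)
Line 5: ['up', 'time', 'purple'] (min_width=14, slack=5)
Line 6: ['quick', 'pencil'] (min_width=12, slack=7)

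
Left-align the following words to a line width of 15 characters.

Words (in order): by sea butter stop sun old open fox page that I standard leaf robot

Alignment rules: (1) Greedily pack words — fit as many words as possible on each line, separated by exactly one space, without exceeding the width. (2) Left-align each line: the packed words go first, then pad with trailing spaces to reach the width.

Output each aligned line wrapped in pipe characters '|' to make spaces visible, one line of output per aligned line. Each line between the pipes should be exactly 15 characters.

Line 1: ['by', 'sea', 'butter'] (min_width=13, slack=2)
Line 2: ['stop', 'sun', 'old'] (min_width=12, slack=3)
Line 3: ['open', 'fox', 'page'] (min_width=13, slack=2)
Line 4: ['that', 'I', 'standard'] (min_width=15, slack=0)
Line 5: ['leaf', 'robot'] (min_width=10, slack=5)

Answer: |by sea butter  |
|stop sun old   |
|open fox page  |
|that I standard|
|leaf robot     |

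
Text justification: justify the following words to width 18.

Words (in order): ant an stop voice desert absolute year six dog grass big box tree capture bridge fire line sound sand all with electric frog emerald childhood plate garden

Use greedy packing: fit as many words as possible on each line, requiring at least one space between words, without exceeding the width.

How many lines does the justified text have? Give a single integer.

Line 1: ['ant', 'an', 'stop', 'voice'] (min_width=17, slack=1)
Line 2: ['desert', 'absolute'] (min_width=15, slack=3)
Line 3: ['year', 'six', 'dog', 'grass'] (min_width=18, slack=0)
Line 4: ['big', 'box', 'tree'] (min_width=12, slack=6)
Line 5: ['capture', 'bridge'] (min_width=14, slack=4)
Line 6: ['fire', 'line', 'sound'] (min_width=15, slack=3)
Line 7: ['sand', 'all', 'with'] (min_width=13, slack=5)
Line 8: ['electric', 'frog'] (min_width=13, slack=5)
Line 9: ['emerald', 'childhood'] (min_width=17, slack=1)
Line 10: ['plate', 'garden'] (min_width=12, slack=6)
Total lines: 10

Answer: 10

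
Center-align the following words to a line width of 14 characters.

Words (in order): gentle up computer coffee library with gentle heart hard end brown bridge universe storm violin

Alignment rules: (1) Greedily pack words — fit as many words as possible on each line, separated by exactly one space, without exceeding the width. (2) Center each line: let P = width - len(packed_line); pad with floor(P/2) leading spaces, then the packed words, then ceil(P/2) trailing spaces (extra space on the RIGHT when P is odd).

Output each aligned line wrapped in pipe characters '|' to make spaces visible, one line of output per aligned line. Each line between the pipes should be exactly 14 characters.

Line 1: ['gentle', 'up'] (min_width=9, slack=5)
Line 2: ['computer'] (min_width=8, slack=6)
Line 3: ['coffee', 'library'] (min_width=14, slack=0)
Line 4: ['with', 'gentle'] (min_width=11, slack=3)
Line 5: ['heart', 'hard', 'end'] (min_width=14, slack=0)
Line 6: ['brown', 'bridge'] (min_width=12, slack=2)
Line 7: ['universe', 'storm'] (min_width=14, slack=0)
Line 8: ['violin'] (min_width=6, slack=8)

Answer: |  gentle up   |
|   computer   |
|coffee library|
| with gentle  |
|heart hard end|
| brown bridge |
|universe storm|
|    violin    |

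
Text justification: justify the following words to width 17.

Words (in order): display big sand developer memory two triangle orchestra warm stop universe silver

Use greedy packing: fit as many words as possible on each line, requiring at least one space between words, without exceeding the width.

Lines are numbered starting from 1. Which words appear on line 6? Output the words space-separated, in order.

Line 1: ['display', 'big', 'sand'] (min_width=16, slack=1)
Line 2: ['developer', 'memory'] (min_width=16, slack=1)
Line 3: ['two', 'triangle'] (min_width=12, slack=5)
Line 4: ['orchestra', 'warm'] (min_width=14, slack=3)
Line 5: ['stop', 'universe'] (min_width=13, slack=4)
Line 6: ['silver'] (min_width=6, slack=11)

Answer: silver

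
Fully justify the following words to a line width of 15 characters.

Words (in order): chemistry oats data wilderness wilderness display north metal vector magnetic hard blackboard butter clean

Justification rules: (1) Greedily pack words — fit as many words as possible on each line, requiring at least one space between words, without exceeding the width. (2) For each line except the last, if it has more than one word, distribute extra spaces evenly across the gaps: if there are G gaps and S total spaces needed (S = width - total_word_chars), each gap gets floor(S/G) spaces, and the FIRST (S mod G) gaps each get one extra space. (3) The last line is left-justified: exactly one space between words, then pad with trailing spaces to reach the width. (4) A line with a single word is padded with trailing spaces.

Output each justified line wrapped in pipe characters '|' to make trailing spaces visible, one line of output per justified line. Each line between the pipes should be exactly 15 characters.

Answer: |chemistry  oats|
|data wilderness|
|wilderness     |
|display   north|
|metal    vector|
|magnetic   hard|
|blackboard     |
|butter clean   |

Derivation:
Line 1: ['chemistry', 'oats'] (min_width=14, slack=1)
Line 2: ['data', 'wilderness'] (min_width=15, slack=0)
Line 3: ['wilderness'] (min_width=10, slack=5)
Line 4: ['display', 'north'] (min_width=13, slack=2)
Line 5: ['metal', 'vector'] (min_width=12, slack=3)
Line 6: ['magnetic', 'hard'] (min_width=13, slack=2)
Line 7: ['blackboard'] (min_width=10, slack=5)
Line 8: ['butter', 'clean'] (min_width=12, slack=3)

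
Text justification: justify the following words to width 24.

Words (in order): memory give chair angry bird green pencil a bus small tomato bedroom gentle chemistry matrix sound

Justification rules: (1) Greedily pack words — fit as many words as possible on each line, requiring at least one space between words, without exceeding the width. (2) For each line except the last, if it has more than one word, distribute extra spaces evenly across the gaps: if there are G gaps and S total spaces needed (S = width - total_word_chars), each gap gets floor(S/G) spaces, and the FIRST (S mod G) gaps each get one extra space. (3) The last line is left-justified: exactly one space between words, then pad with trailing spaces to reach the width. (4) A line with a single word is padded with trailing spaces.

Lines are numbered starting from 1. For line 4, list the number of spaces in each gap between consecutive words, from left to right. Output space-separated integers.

Line 1: ['memory', 'give', 'chair', 'angry'] (min_width=23, slack=1)
Line 2: ['bird', 'green', 'pencil', 'a', 'bus'] (min_width=23, slack=1)
Line 3: ['small', 'tomato', 'bedroom'] (min_width=20, slack=4)
Line 4: ['gentle', 'chemistry', 'matrix'] (min_width=23, slack=1)
Line 5: ['sound'] (min_width=5, slack=19)

Answer: 2 1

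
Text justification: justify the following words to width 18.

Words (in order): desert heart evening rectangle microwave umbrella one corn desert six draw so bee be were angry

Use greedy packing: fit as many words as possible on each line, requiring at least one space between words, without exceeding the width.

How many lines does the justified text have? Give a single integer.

Line 1: ['desert', 'heart'] (min_width=12, slack=6)
Line 2: ['evening', 'rectangle'] (min_width=17, slack=1)
Line 3: ['microwave', 'umbrella'] (min_width=18, slack=0)
Line 4: ['one', 'corn', 'desert'] (min_width=15, slack=3)
Line 5: ['six', 'draw', 'so', 'bee', 'be'] (min_width=18, slack=0)
Line 6: ['were', 'angry'] (min_width=10, slack=8)
Total lines: 6

Answer: 6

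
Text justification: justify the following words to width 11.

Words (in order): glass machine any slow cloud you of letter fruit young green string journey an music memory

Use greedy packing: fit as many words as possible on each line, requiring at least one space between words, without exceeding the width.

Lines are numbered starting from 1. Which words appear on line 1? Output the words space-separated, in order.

Line 1: ['glass'] (min_width=5, slack=6)
Line 2: ['machine', 'any'] (min_width=11, slack=0)
Line 3: ['slow', 'cloud'] (min_width=10, slack=1)
Line 4: ['you', 'of'] (min_width=6, slack=5)
Line 5: ['letter'] (min_width=6, slack=5)
Line 6: ['fruit', 'young'] (min_width=11, slack=0)
Line 7: ['green'] (min_width=5, slack=6)
Line 8: ['string'] (min_width=6, slack=5)
Line 9: ['journey', 'an'] (min_width=10, slack=1)
Line 10: ['music'] (min_width=5, slack=6)
Line 11: ['memory'] (min_width=6, slack=5)

Answer: glass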